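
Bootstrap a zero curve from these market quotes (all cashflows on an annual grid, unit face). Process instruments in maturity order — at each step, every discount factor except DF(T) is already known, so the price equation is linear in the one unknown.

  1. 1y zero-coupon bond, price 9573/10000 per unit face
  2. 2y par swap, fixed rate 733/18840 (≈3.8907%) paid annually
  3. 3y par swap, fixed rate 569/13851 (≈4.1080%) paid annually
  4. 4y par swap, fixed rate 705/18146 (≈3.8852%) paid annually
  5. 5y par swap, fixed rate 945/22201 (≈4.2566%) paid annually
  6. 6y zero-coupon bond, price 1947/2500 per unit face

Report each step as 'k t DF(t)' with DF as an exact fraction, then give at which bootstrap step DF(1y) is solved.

step 1 [1y] zero: DF = P = 9573/10000 ≈ 0.957300
step 2 [2y] swap r/1=733/18840: DF=(1 − 733/18840·(0.957300))/(1+733/18840) = 9267/10000 ≈ 0.926700
step 3 [3y] swap r/1=569/13851: DF=(1 − 569/13851·(0.957300+0.926700))/(1+569/13851) = 4431/5000 ≈ 0.886200
step 4 [4y] swap r/1=705/18146: DF=(1 − 705/18146·(0.957300+0.926700+0.886200))/(1+705/18146) = 859/1000 ≈ 0.859000
step 5 [5y] swap r/1=945/22201: DF=(1 − 945/22201·(0.957300+0.926700+0.886200+0.859000))/(1+945/22201) = 811/1000 ≈ 0.811000
step 6 [6y] zero: DF = P = 1947/2500 ≈ 0.778800

1 1 9573/10000
2 2 9267/10000
3 3 4431/5000
4 4 859/1000
5 5 811/1000
6 6 1947/2500
DF(1y) is solved at step 1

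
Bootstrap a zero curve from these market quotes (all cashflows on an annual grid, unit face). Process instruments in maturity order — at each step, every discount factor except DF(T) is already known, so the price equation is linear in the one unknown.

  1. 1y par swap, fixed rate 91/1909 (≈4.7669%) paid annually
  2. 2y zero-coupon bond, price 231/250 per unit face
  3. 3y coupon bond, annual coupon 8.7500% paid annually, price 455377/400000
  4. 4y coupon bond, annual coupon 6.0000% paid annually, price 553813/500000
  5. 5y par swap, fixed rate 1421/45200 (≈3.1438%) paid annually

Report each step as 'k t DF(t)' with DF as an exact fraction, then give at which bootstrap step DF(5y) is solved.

1 1 1909/2000
2 2 231/250
3 3 8957/10000
4 4 8879/10000
5 5 8579/10000
DF(5y) is solved at step 5

step 1 [1y] swap r/1=91/1909: DF=(1 − 91/1909·(0))/(1+91/1909) = 1909/2000 ≈ 0.954500
step 2 [2y] zero: DF = P = 231/250 ≈ 0.924000
step 3 [3y] bond c/1=7/80: DF=(455377/400000 − 7/80·(0.954500+0.924000))/(1+7/80) = 8957/10000 ≈ 0.895700
step 4 [4y] bond c/1=3/50: DF=(553813/500000 − 3/50·(0.954500+0.924000+0.895700))/(1+3/50) = 8879/10000 ≈ 0.887900
step 5 [5y] swap r/1=1421/45200: DF=(1 − 1421/45200·(0.954500+0.924000+0.895700+0.887900))/(1+1421/45200) = 8579/10000 ≈ 0.857900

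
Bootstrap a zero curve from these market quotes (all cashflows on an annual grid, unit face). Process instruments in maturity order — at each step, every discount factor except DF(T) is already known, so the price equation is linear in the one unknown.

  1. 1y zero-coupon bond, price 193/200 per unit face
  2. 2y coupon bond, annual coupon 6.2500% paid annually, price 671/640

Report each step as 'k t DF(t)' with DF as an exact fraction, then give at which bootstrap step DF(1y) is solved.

1 1 193/200
2 2 93/100
DF(1y) is solved at step 1

step 1 [1y] zero: DF = P = 193/200 ≈ 0.965000
step 2 [2y] bond c/1=1/16: DF=(671/640 − 1/16·(0.965000))/(1+1/16) = 93/100 ≈ 0.930000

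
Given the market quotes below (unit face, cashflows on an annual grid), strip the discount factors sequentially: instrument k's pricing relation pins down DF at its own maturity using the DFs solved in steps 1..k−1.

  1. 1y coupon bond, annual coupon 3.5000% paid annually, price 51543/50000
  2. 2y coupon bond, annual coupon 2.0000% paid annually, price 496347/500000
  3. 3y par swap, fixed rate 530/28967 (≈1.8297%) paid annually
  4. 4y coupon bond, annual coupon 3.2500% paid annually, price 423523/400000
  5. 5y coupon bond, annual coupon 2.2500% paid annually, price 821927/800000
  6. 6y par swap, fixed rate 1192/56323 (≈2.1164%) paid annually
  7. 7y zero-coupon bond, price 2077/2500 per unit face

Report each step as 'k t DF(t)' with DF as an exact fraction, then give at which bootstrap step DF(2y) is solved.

step 1 [1y] bond c/1=7/200: DF=(51543/50000 − 7/200·(0))/(1+7/200) = 249/250 ≈ 0.996000
step 2 [2y] bond c/1=1/50: DF=(496347/500000 − 1/50·(0.996000))/(1+1/50) = 9537/10000 ≈ 0.953700
step 3 [3y] swap r/1=530/28967: DF=(1 − 530/28967·(0.996000+0.953700))/(1+530/28967) = 947/1000 ≈ 0.947000
step 4 [4y] bond c/1=13/400: DF=(423523/400000 − 13/400·(0.996000+0.953700+0.947000))/(1+13/400) = 9343/10000 ≈ 0.934300
step 5 [5y] bond c/1=9/400: DF=(821927/800000 − 9/400·(0.996000+0.953700+0.947000+0.934300))/(1+9/400) = 1841/2000 ≈ 0.920500
step 6 [6y] swap r/1=1192/56323: DF=(1 − 1192/56323·(0.996000+0.953700+0.947000+0.934300+0.920500))/(1+1192/56323) = 1101/1250 ≈ 0.880800
step 7 [7y] zero: DF = P = 2077/2500 ≈ 0.830800

1 1 249/250
2 2 9537/10000
3 3 947/1000
4 4 9343/10000
5 5 1841/2000
6 6 1101/1250
7 7 2077/2500
DF(2y) is solved at step 2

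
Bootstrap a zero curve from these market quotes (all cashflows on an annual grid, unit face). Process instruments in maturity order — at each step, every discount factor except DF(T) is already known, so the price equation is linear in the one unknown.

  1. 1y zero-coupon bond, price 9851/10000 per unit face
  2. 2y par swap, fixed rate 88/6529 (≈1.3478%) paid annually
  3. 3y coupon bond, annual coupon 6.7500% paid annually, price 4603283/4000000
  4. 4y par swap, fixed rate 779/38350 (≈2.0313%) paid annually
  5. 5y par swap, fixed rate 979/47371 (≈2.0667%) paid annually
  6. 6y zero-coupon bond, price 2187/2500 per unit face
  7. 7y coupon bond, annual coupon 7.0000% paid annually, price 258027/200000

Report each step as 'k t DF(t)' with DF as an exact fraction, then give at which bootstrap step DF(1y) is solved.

1 1 9851/10000
2 2 1217/1250
3 3 4771/5000
4 4 9221/10000
5 5 9021/10000
6 6 2187/2500
7 7 4193/5000
DF(1y) is solved at step 1

step 1 [1y] zero: DF = P = 9851/10000 ≈ 0.985100
step 2 [2y] swap r/1=88/6529: DF=(1 − 88/6529·(0.985100))/(1+88/6529) = 1217/1250 ≈ 0.973600
step 3 [3y] bond c/1=27/400: DF=(4603283/4000000 − 27/400·(0.985100+0.973600))/(1+27/400) = 4771/5000 ≈ 0.954200
step 4 [4y] swap r/1=779/38350: DF=(1 − 779/38350·(0.985100+0.973600+0.954200))/(1+779/38350) = 9221/10000 ≈ 0.922100
step 5 [5y] swap r/1=979/47371: DF=(1 − 979/47371·(0.985100+0.973600+0.954200+0.922100))/(1+979/47371) = 9021/10000 ≈ 0.902100
step 6 [6y] zero: DF = P = 2187/2500 ≈ 0.874800
step 7 [7y] bond c/1=7/100: DF=(258027/200000 − 7/100·(0.985100+0.973600+0.954200+0.922100+0.902100+0.874800))/(1+7/100) = 4193/5000 ≈ 0.838600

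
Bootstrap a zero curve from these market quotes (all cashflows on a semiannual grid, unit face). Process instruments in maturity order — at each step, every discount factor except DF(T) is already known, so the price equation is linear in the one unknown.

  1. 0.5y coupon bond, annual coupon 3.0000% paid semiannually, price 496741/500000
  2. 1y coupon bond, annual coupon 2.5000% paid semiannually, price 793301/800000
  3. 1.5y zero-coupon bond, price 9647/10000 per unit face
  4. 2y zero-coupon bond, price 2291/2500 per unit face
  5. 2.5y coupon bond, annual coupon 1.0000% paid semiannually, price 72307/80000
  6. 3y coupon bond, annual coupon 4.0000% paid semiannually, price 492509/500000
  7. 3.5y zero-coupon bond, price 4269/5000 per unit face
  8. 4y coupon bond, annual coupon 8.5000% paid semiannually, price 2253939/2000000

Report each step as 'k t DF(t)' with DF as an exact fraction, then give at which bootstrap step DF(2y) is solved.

step 1 [0.5y] bond c/2=3/200: DF=(496741/500000 − 3/200·(0))/(1+3/200) = 2447/2500 ≈ 0.978800
step 2 [1y] bond c/2=1/80: DF=(793301/800000 − 1/80·(0.978800))/(1+1/80) = 9673/10000 ≈ 0.967300
step 3 [1.5y] zero: DF = P = 9647/10000 ≈ 0.964700
step 4 [2y] zero: DF = P = 2291/2500 ≈ 0.916400
step 5 [2.5y] bond c/2=1/200: DF=(72307/80000 − 1/200·(0.978800+0.967300+0.964700+0.916400))/(1+1/200) = 8803/10000 ≈ 0.880300
step 6 [3y] bond c/2=1/50: DF=(492509/500000 − 1/50·(0.978800+0.967300+0.964700+0.916400+0.880300))/(1+1/50) = 4367/5000 ≈ 0.873400
step 7 [3.5y] zero: DF = P = 4269/5000 ≈ 0.853800
step 8 [4y] bond c/2=17/400: DF=(2253939/2000000 − 17/400·(0.978800+0.967300+0.964700+0.916400+0.880300+0.873400+0.853800))/(1+17/400) = 8187/10000 ≈ 0.818700

1 1/2 2447/2500
2 1 9673/10000
3 3/2 9647/10000
4 2 2291/2500
5 5/2 8803/10000
6 3 4367/5000
7 7/2 4269/5000
8 4 8187/10000
DF(2y) is solved at step 4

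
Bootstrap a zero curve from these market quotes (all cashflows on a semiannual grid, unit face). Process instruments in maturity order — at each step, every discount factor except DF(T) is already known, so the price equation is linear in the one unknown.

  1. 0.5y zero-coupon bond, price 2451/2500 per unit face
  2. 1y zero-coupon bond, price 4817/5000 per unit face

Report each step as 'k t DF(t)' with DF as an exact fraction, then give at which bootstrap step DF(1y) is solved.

step 1 [0.5y] zero: DF = P = 2451/2500 ≈ 0.980400
step 2 [1y] zero: DF = P = 4817/5000 ≈ 0.963400

1 1/2 2451/2500
2 1 4817/5000
DF(1y) is solved at step 2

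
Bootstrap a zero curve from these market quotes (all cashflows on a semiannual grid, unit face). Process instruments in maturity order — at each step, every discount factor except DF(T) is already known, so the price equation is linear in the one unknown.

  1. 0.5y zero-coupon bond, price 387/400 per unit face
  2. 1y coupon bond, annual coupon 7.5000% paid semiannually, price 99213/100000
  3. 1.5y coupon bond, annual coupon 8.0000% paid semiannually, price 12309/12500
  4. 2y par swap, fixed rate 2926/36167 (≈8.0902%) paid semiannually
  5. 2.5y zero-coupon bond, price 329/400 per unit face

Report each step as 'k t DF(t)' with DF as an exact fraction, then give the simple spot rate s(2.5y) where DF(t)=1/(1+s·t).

step 1 [0.5y] zero: DF = P = 387/400 ≈ 0.967500
step 2 [1y] bond c/2=3/80: DF=(99213/100000 − 3/80·(0.967500))/(1+3/80) = 9213/10000 ≈ 0.921300
step 3 [1.5y] bond c/2=1/25: DF=(12309/12500 − 1/25·(0.967500+0.921300))/(1+1/25) = 4371/5000 ≈ 0.874200
step 4 [2y] swap r/2=1463/36167: DF=(1 − 1463/36167·(0.967500+0.921300+0.874200))/(1+1463/36167) = 8537/10000 ≈ 0.853700
step 5 [2.5y] zero: DF = P = 329/400 ≈ 0.822500

1 1/2 387/400
2 1 9213/10000
3 3/2 4371/5000
4 2 8537/10000
5 5/2 329/400
s(2.5y) = (1/(329/400) − 1)/(5/2) = 142/1645 ≈ 8.6322%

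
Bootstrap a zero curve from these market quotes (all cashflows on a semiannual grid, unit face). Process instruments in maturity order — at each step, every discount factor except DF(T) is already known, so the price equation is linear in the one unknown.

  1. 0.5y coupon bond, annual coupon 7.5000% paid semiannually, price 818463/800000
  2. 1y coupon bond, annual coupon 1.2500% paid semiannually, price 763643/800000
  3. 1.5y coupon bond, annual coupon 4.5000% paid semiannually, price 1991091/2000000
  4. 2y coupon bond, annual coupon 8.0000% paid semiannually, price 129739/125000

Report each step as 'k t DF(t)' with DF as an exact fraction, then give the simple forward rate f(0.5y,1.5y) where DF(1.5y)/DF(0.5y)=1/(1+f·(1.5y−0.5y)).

step 1 [0.5y] bond c/2=3/80: DF=(818463/800000 − 3/80·(0))/(1+3/80) = 9861/10000 ≈ 0.986100
step 2 [1y] bond c/2=1/160: DF=(763643/800000 − 1/160·(0.986100))/(1+1/160) = 377/400 ≈ 0.942500
step 3 [1.5y] bond c/2=9/400: DF=(1991091/2000000 − 9/400·(0.986100+0.942500))/(1+9/400) = 582/625 ≈ 0.931200
step 4 [2y] bond c/2=1/25: DF=(129739/125000 − 1/25·(0.986100+0.942500+0.931200))/(1+1/25) = 111/125 ≈ 0.888000

1 1/2 9861/10000
2 1 377/400
3 3/2 582/625
4 2 111/125
f(0.5y,1.5y) = ((9861/10000)/(582/625) − 1)/(1) = 183/3104 ≈ 5.8956%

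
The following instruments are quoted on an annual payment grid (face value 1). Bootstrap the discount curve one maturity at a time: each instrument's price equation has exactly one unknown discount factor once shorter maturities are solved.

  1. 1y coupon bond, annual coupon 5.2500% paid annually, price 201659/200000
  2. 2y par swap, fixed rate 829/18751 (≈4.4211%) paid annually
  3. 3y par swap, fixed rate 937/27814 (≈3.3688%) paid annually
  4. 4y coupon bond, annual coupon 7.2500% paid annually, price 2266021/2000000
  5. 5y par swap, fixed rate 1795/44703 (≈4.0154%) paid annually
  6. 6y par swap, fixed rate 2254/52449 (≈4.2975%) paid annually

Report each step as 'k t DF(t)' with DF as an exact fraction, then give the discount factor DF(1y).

step 1 [1y] bond c/1=21/400: DF=(201659/200000 − 21/400·(0))/(1+21/400) = 479/500 ≈ 0.958000
step 2 [2y] swap r/1=829/18751: DF=(1 − 829/18751·(0.958000))/(1+829/18751) = 9171/10000 ≈ 0.917100
step 3 [3y] swap r/1=937/27814: DF=(1 − 937/27814·(0.958000+0.917100))/(1+937/27814) = 9063/10000 ≈ 0.906300
step 4 [4y] bond c/1=29/400: DF=(2266021/2000000 − 29/400·(0.958000+0.917100+0.906300))/(1+29/400) = 2171/2500 ≈ 0.868400
step 5 [5y] swap r/1=1795/44703: DF=(1 − 1795/44703·(0.958000+0.917100+0.906300+0.868400))/(1+1795/44703) = 1641/2000 ≈ 0.820500
step 6 [6y] swap r/1=2254/52449: DF=(1 − 2254/52449·(0.958000+0.917100+0.906300+0.868400+0.820500))/(1+2254/52449) = 3873/5000 ≈ 0.774600

1 1 479/500
2 2 9171/10000
3 3 9063/10000
4 4 2171/2500
5 5 1641/2000
6 6 3873/5000
DF(1y) = 479/500 ≈ 0.958000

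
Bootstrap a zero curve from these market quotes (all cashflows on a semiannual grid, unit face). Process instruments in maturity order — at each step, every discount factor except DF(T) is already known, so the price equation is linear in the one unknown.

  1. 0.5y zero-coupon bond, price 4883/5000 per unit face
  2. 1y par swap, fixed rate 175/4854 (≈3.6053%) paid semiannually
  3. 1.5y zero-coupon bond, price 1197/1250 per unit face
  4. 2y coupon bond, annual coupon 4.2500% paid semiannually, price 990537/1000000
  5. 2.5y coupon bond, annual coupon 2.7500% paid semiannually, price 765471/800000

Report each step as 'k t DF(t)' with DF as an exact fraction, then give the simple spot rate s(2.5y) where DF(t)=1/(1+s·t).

1 1/2 4883/5000
2 1 193/200
3 3/2 1197/1250
4 2 1137/1250
5 5/2 4461/5000
s(2.5y) = (1/(4461/5000) − 1)/(5/2) = 1078/22305 ≈ 4.8330%

step 1 [0.5y] zero: DF = P = 4883/5000 ≈ 0.976600
step 2 [1y] swap r/2=175/9708: DF=(1 − 175/9708·(0.976600))/(1+175/9708) = 193/200 ≈ 0.965000
step 3 [1.5y] zero: DF = P = 1197/1250 ≈ 0.957600
step 4 [2y] bond c/2=17/800: DF=(990537/1000000 − 17/800·(0.976600+0.965000+0.957600))/(1+17/800) = 1137/1250 ≈ 0.909600
step 5 [2.5y] bond c/2=11/800: DF=(765471/800000 − 11/800·(0.976600+0.965000+0.957600+0.909600))/(1+11/800) = 4461/5000 ≈ 0.892200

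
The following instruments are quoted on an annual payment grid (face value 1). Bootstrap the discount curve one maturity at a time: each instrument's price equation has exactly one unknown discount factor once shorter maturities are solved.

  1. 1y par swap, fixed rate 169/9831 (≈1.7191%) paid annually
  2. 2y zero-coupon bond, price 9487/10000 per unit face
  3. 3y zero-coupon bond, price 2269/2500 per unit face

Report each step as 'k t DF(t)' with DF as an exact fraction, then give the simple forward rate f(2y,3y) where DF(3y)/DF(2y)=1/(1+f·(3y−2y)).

step 1 [1y] swap r/1=169/9831: DF=(1 − 169/9831·(0))/(1+169/9831) = 9831/10000 ≈ 0.983100
step 2 [2y] zero: DF = P = 9487/10000 ≈ 0.948700
step 3 [3y] zero: DF = P = 2269/2500 ≈ 0.907600

1 1 9831/10000
2 2 9487/10000
3 3 2269/2500
f(2y,3y) = ((9487/10000)/(2269/2500) − 1)/(1) = 411/9076 ≈ 4.5284%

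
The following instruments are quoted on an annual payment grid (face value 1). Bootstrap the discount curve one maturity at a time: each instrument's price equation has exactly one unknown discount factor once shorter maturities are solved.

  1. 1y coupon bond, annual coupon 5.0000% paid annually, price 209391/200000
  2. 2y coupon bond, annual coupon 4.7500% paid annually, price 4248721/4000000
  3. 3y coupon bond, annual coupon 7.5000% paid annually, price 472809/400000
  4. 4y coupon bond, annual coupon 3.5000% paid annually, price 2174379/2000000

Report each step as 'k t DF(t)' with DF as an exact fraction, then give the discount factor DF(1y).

1 1 9971/10000
2 2 1211/1250
3 3 1203/1250
4 4 4757/5000
DF(1y) = 9971/10000 ≈ 0.997100

step 1 [1y] bond c/1=1/20: DF=(209391/200000 − 1/20·(0))/(1+1/20) = 9971/10000 ≈ 0.997100
step 2 [2y] bond c/1=19/400: DF=(4248721/4000000 − 19/400·(0.997100))/(1+19/400) = 1211/1250 ≈ 0.968800
step 3 [3y] bond c/1=3/40: DF=(472809/400000 − 3/40·(0.997100+0.968800))/(1+3/40) = 1203/1250 ≈ 0.962400
step 4 [4y] bond c/1=7/200: DF=(2174379/2000000 − 7/200·(0.997100+0.968800+0.962400))/(1+7/200) = 4757/5000 ≈ 0.951400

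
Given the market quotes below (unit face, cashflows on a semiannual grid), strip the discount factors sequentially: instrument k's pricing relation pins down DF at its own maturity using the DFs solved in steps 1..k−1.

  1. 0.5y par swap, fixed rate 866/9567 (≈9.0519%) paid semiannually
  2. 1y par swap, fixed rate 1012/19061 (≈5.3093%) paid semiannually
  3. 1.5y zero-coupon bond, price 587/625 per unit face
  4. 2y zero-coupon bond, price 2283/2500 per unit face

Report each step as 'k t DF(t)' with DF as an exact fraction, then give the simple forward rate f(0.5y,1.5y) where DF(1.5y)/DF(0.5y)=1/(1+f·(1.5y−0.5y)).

1 1/2 9567/10000
2 1 4747/5000
3 3/2 587/625
4 2 2283/2500
f(0.5y,1.5y) = ((9567/10000)/(587/625) − 1)/(1) = 175/9392 ≈ 1.8633%

step 1 [0.5y] swap r/2=433/9567: DF=(1 − 433/9567·(0))/(1+433/9567) = 9567/10000 ≈ 0.956700
step 2 [1y] swap r/2=506/19061: DF=(1 − 506/19061·(0.956700))/(1+506/19061) = 4747/5000 ≈ 0.949400
step 3 [1.5y] zero: DF = P = 587/625 ≈ 0.939200
step 4 [2y] zero: DF = P = 2283/2500 ≈ 0.913200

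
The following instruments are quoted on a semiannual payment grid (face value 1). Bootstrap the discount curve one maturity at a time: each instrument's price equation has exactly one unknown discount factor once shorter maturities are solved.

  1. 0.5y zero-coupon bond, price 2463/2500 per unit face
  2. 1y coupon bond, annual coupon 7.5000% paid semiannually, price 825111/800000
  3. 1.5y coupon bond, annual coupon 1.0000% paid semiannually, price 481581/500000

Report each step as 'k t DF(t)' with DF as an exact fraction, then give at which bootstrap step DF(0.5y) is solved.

step 1 [0.5y] zero: DF = P = 2463/2500 ≈ 0.985200
step 2 [1y] bond c/2=3/80: DF=(825111/800000 − 3/80·(0.985200))/(1+3/80) = 1917/2000 ≈ 0.958500
step 3 [1.5y] bond c/2=1/200: DF=(481581/500000 − 1/200·(0.985200+0.958500))/(1+1/200) = 9487/10000 ≈ 0.948700

1 1/2 2463/2500
2 1 1917/2000
3 3/2 9487/10000
DF(0.5y) is solved at step 1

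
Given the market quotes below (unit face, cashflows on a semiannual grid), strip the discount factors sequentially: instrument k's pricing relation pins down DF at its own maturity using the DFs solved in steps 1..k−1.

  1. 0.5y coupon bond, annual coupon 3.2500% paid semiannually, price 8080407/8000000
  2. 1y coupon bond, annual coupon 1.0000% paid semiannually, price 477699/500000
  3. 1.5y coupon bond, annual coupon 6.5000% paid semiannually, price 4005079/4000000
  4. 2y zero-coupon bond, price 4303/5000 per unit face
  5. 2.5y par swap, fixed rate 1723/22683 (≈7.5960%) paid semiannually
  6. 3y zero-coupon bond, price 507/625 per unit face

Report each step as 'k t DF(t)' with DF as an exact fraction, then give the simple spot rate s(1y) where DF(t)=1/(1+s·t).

step 1 [0.5y] bond c/2=13/800: DF=(8080407/8000000 − 13/800·(0))/(1+13/800) = 9939/10000 ≈ 0.993900
step 2 [1y] bond c/2=1/200: DF=(477699/500000 − 1/200·(0.993900))/(1+1/200) = 9457/10000 ≈ 0.945700
step 3 [1.5y] bond c/2=13/400: DF=(4005079/4000000 − 13/400·(0.993900+0.945700))/(1+13/400) = 9087/10000 ≈ 0.908700
step 4 [2y] zero: DF = P = 4303/5000 ≈ 0.860600
step 5 [2.5y] swap r/2=1723/45366: DF=(1 − 1723/45366·(0.993900+0.945700+0.908700+0.860600))/(1+1723/45366) = 8277/10000 ≈ 0.827700
step 6 [3y] zero: DF = P = 507/625 ≈ 0.811200

1 1/2 9939/10000
2 1 9457/10000
3 3/2 9087/10000
4 2 4303/5000
5 5/2 8277/10000
6 3 507/625
s(1y) = (1/(9457/10000) − 1)/(1) = 543/9457 ≈ 5.7418%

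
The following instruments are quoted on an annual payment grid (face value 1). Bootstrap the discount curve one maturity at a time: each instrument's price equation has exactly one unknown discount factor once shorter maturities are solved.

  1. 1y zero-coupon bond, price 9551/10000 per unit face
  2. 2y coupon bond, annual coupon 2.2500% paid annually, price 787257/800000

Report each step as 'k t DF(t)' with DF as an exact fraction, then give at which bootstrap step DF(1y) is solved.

step 1 [1y] zero: DF = P = 9551/10000 ≈ 0.955100
step 2 [2y] bond c/1=9/400: DF=(787257/800000 − 9/400·(0.955100))/(1+9/400) = 4707/5000 ≈ 0.941400

1 1 9551/10000
2 2 4707/5000
DF(1y) is solved at step 1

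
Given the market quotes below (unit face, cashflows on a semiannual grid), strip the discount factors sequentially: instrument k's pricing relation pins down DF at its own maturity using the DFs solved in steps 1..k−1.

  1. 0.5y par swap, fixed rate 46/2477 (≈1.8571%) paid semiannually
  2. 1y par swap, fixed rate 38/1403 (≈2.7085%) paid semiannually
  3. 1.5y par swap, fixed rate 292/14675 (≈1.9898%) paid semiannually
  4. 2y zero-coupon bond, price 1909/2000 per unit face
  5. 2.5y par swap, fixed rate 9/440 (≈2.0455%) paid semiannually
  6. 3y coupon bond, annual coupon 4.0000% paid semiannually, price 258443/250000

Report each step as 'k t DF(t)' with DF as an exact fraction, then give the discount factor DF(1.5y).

1 1/2 2477/2500
2 1 4867/5000
3 3/2 2427/2500
4 2 1909/2000
5 5/2 1901/2000
6 3 4593/5000
DF(1.5y) = 2427/2500 ≈ 0.970800

step 1 [0.5y] swap r/2=23/2477: DF=(1 − 23/2477·(0))/(1+23/2477) = 2477/2500 ≈ 0.990800
step 2 [1y] swap r/2=19/1403: DF=(1 − 19/1403·(0.990800))/(1+19/1403) = 4867/5000 ≈ 0.973400
step 3 [1.5y] swap r/2=146/14675: DF=(1 − 146/14675·(0.990800+0.973400))/(1+146/14675) = 2427/2500 ≈ 0.970800
step 4 [2y] zero: DF = P = 1909/2000 ≈ 0.954500
step 5 [2.5y] swap r/2=9/880: DF=(1 − 9/880·(0.990800+0.973400+0.970800+0.954500))/(1+9/880) = 1901/2000 ≈ 0.950500
step 6 [3y] bond c/2=1/50: DF=(258443/250000 − 1/50·(0.990800+0.973400+0.970800+0.954500+0.950500))/(1+1/50) = 4593/5000 ≈ 0.918600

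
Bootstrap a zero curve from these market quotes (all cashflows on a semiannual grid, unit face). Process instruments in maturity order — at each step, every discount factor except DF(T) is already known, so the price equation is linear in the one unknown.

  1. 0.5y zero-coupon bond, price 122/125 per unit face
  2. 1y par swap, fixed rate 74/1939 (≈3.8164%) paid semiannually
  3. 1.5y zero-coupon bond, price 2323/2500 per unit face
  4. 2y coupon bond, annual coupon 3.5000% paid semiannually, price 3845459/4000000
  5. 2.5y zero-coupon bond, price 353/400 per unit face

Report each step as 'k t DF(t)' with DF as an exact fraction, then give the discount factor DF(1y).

step 1 [0.5y] zero: DF = P = 122/125 ≈ 0.976000
step 2 [1y] swap r/2=37/1939: DF=(1 − 37/1939·(0.976000))/(1+37/1939) = 963/1000 ≈ 0.963000
step 3 [1.5y] zero: DF = P = 2323/2500 ≈ 0.929200
step 4 [2y] bond c/2=7/400: DF=(3845459/4000000 − 7/400·(0.976000+0.963000+0.929200))/(1+7/400) = 1791/2000 ≈ 0.895500
step 5 [2.5y] zero: DF = P = 353/400 ≈ 0.882500

1 1/2 122/125
2 1 963/1000
3 3/2 2323/2500
4 2 1791/2000
5 5/2 353/400
DF(1y) = 963/1000 ≈ 0.963000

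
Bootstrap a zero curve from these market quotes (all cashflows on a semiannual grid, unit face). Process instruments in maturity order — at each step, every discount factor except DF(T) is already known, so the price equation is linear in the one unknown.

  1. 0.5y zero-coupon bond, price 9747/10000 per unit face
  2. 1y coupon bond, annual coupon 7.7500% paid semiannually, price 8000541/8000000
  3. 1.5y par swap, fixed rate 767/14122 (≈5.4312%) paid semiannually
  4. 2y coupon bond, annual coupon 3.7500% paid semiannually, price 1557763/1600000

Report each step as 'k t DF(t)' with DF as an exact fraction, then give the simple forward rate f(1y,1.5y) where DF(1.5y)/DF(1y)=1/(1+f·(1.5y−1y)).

1 1/2 9747/10000
2 1 579/625
3 3/2 9233/10000
4 2 9037/10000
f(1y,1.5y) = ((579/625)/(9233/10000) − 1)/(1/2) = 62/9233 ≈ 0.6715%

step 1 [0.5y] zero: DF = P = 9747/10000 ≈ 0.974700
step 2 [1y] bond c/2=31/800: DF=(8000541/8000000 − 31/800·(0.974700))/(1+31/800) = 579/625 ≈ 0.926400
step 3 [1.5y] swap r/2=767/28244: DF=(1 − 767/28244·(0.974700+0.926400))/(1+767/28244) = 9233/10000 ≈ 0.923300
step 4 [2y] bond c/2=3/160: DF=(1557763/1600000 − 3/160·(0.974700+0.926400+0.923300))/(1+3/160) = 9037/10000 ≈ 0.903700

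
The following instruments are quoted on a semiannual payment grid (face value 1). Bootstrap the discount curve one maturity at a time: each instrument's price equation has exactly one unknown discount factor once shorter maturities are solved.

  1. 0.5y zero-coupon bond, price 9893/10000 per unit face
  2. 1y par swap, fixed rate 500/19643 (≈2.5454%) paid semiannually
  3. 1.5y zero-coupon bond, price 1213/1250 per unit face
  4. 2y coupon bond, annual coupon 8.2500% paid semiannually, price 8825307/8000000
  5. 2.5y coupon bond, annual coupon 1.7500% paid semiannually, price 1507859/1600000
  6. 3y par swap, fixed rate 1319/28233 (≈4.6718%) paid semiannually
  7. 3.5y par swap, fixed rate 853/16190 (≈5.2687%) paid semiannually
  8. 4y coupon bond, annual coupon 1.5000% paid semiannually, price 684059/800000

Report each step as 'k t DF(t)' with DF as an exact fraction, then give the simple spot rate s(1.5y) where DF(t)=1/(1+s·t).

step 1 [0.5y] zero: DF = P = 9893/10000 ≈ 0.989300
step 2 [1y] swap r/2=250/19643: DF=(1 − 250/19643·(0.989300))/(1+250/19643) = 39/40 ≈ 0.975000
step 3 [1.5y] zero: DF = P = 1213/1250 ≈ 0.970400
step 4 [2y] bond c/2=33/800: DF=(8825307/8000000 − 33/800·(0.989300+0.975000+0.970400))/(1+33/800) = 1179/1250 ≈ 0.943200
step 5 [2.5y] bond c/2=7/800: DF=(1507859/1600000 − 7/800·(0.989300+0.975000+0.970400+0.943200))/(1+7/800) = 4503/5000 ≈ 0.900600
step 6 [3y] swap r/2=1319/56466: DF=(1 − 1319/56466·(0.989300+0.975000+0.970400+0.943200+0.900600))/(1+1319/56466) = 8681/10000 ≈ 0.868100
step 7 [3.5y] swap r/2=853/32380: DF=(1 − 853/32380·(0.989300+0.975000+0.970400+0.943200+0.900600+0.868100))/(1+853/32380) = 4147/5000 ≈ 0.829400
step 8 [4y] bond c/2=3/400: DF=(684059/800000 − 3/400·(0.989300+0.975000+0.970400+0.943200+0.900600+0.868100+0.829400))/(1+3/400) = 1601/2000 ≈ 0.800500

1 1/2 9893/10000
2 1 39/40
3 3/2 1213/1250
4 2 1179/1250
5 5/2 4503/5000
6 3 8681/10000
7 7/2 4147/5000
8 4 1601/2000
s(1.5y) = (1/(1213/1250) − 1)/(3/2) = 74/3639 ≈ 2.0335%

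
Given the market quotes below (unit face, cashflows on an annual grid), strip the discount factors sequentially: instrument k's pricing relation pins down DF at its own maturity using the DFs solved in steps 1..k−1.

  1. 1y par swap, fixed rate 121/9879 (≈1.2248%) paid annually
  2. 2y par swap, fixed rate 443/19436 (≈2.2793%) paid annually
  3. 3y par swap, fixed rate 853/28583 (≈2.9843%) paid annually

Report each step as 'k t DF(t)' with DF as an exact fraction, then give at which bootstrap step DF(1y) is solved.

1 1 9879/10000
2 2 9557/10000
3 3 9147/10000
DF(1y) is solved at step 1

step 1 [1y] swap r/1=121/9879: DF=(1 − 121/9879·(0))/(1+121/9879) = 9879/10000 ≈ 0.987900
step 2 [2y] swap r/1=443/19436: DF=(1 − 443/19436·(0.987900))/(1+443/19436) = 9557/10000 ≈ 0.955700
step 3 [3y] swap r/1=853/28583: DF=(1 − 853/28583·(0.987900+0.955700))/(1+853/28583) = 9147/10000 ≈ 0.914700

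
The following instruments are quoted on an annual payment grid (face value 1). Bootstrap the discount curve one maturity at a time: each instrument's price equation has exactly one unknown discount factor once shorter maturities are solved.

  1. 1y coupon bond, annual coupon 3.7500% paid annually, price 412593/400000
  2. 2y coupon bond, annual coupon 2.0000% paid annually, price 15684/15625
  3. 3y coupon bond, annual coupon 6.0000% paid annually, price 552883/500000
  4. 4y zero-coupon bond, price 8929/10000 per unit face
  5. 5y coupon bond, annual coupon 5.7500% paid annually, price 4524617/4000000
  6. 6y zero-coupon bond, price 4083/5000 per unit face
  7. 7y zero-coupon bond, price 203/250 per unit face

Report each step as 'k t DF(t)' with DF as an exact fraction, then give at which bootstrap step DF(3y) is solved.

step 1 [1y] bond c/1=3/80: DF=(412593/400000 − 3/80·(0))/(1+3/80) = 4971/5000 ≈ 0.994200
step 2 [2y] bond c/1=1/50: DF=(15684/15625 − 1/50·(0.994200))/(1+1/50) = 4823/5000 ≈ 0.964600
step 3 [3y] bond c/1=3/50: DF=(552883/500000 − 3/50·(0.994200+0.964600))/(1+3/50) = 9323/10000 ≈ 0.932300
step 4 [4y] zero: DF = P = 8929/10000 ≈ 0.892900
step 5 [5y] bond c/1=23/400: DF=(4524617/4000000 − 23/400·(0.994200+0.964600+0.932300+0.892900))/(1+23/400) = 8639/10000 ≈ 0.863900
step 6 [6y] zero: DF = P = 4083/5000 ≈ 0.816600
step 7 [7y] zero: DF = P = 203/250 ≈ 0.812000

1 1 4971/5000
2 2 4823/5000
3 3 9323/10000
4 4 8929/10000
5 5 8639/10000
6 6 4083/5000
7 7 203/250
DF(3y) is solved at step 3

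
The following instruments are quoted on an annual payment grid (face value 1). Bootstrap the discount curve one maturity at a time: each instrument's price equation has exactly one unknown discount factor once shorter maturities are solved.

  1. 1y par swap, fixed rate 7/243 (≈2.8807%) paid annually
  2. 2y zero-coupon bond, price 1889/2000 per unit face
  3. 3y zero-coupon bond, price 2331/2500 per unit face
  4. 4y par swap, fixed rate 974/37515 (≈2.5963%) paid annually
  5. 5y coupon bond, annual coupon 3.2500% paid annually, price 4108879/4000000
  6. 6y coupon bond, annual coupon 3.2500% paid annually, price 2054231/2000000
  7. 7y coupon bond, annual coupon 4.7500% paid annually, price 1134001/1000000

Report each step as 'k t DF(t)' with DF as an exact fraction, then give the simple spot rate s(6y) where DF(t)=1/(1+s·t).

step 1 [1y] swap r/1=7/243: DF=(1 − 7/243·(0))/(1+7/243) = 243/250 ≈ 0.972000
step 2 [2y] zero: DF = P = 1889/2000 ≈ 0.944500
step 3 [3y] zero: DF = P = 2331/2500 ≈ 0.932400
step 4 [4y] swap r/1=974/37515: DF=(1 − 974/37515·(0.972000+0.944500+0.932400))/(1+974/37515) = 4513/5000 ≈ 0.902600
step 5 [5y] bond c/1=13/400: DF=(4108879/4000000 − 13/400·(0.972000+0.944500+0.932400+0.902600))/(1+13/400) = 548/625 ≈ 0.876800
step 6 [6y] bond c/1=13/400: DF=(2054231/2000000 − 13/400·(0.972000+0.944500+0.932400+0.902600+0.876800))/(1+13/400) = 8491/10000 ≈ 0.849100
step 7 [7y] bond c/1=19/400: DF=(1134001/1000000 − 19/400·(0.972000+0.944500+0.932400+0.902600+0.876800+0.849100))/(1+19/400) = 4171/5000 ≈ 0.834200

1 1 243/250
2 2 1889/2000
3 3 2331/2500
4 4 4513/5000
5 5 548/625
6 6 8491/10000
7 7 4171/5000
s(6y) = (1/(8491/10000) − 1)/(6) = 503/16982 ≈ 2.9620%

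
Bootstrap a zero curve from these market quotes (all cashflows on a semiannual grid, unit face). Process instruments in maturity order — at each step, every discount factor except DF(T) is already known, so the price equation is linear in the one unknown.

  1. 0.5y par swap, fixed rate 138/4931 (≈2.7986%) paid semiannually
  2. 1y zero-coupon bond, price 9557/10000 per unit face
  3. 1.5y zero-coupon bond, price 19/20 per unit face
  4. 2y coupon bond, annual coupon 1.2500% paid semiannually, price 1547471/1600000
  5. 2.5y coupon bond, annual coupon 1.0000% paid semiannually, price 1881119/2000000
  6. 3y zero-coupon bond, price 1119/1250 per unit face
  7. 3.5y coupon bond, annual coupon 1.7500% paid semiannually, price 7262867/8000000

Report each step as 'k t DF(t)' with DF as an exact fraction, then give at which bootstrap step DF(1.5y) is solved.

step 1 [0.5y] swap r/2=69/4931: DF=(1 − 69/4931·(0))/(1+69/4931) = 4931/5000 ≈ 0.986200
step 2 [1y] zero: DF = P = 9557/10000 ≈ 0.955700
step 3 [1.5y] zero: DF = P = 19/20 ≈ 0.950000
step 4 [2y] bond c/2=1/160: DF=(1547471/1600000 − 1/160·(0.986200+0.955700+0.950000))/(1+1/160) = 1179/1250 ≈ 0.943200
step 5 [2.5y] bond c/2=1/200: DF=(1881119/2000000 − 1/200·(0.986200+0.955700+0.950000+0.943200))/(1+1/200) = 573/625 ≈ 0.916800
step 6 [3y] zero: DF = P = 1119/1250 ≈ 0.895200
step 7 [3.5y] bond c/2=7/800: DF=(7262867/8000000 − 7/800·(0.986200+0.955700+0.950000+0.943200+0.916800+0.895200))/(1+7/800) = 851/1000 ≈ 0.851000

1 1/2 4931/5000
2 1 9557/10000
3 3/2 19/20
4 2 1179/1250
5 5/2 573/625
6 3 1119/1250
7 7/2 851/1000
DF(1.5y) is solved at step 3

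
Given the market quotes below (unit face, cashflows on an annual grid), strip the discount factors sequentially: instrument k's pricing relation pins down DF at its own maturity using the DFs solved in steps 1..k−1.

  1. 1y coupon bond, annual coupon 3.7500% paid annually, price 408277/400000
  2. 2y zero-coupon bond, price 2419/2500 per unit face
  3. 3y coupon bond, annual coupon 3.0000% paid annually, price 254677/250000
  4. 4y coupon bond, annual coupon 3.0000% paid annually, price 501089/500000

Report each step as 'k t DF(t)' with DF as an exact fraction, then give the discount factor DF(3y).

step 1 [1y] bond c/1=3/80: DF=(408277/400000 − 3/80·(0))/(1+3/80) = 4919/5000 ≈ 0.983800
step 2 [2y] zero: DF = P = 2419/2500 ≈ 0.967600
step 3 [3y] bond c/1=3/100: DF=(254677/250000 − 3/100·(0.983800+0.967600))/(1+3/100) = 4661/5000 ≈ 0.932200
step 4 [4y] bond c/1=3/100: DF=(501089/500000 − 3/100·(0.983800+0.967600+0.932200))/(1+3/100) = 889/1000 ≈ 0.889000

1 1 4919/5000
2 2 2419/2500
3 3 4661/5000
4 4 889/1000
DF(3y) = 4661/5000 ≈ 0.932200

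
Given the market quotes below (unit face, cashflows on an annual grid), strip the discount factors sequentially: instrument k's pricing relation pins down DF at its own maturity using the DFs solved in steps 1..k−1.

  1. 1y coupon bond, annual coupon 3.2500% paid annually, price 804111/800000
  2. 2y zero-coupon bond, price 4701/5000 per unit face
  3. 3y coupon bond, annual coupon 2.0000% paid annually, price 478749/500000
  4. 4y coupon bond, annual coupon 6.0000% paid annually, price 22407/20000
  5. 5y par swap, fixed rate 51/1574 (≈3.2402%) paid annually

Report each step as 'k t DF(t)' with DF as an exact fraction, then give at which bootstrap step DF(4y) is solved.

1 1 1947/2000
2 2 4701/5000
3 3 2253/2500
4 4 561/625
5 5 8521/10000
DF(4y) is solved at step 4

step 1 [1y] bond c/1=13/400: DF=(804111/800000 − 13/400·(0))/(1+13/400) = 1947/2000 ≈ 0.973500
step 2 [2y] zero: DF = P = 4701/5000 ≈ 0.940200
step 3 [3y] bond c/1=1/50: DF=(478749/500000 − 1/50·(0.973500+0.940200))/(1+1/50) = 2253/2500 ≈ 0.901200
step 4 [4y] bond c/1=3/50: DF=(22407/20000 − 3/50·(0.973500+0.940200+0.901200))/(1+3/50) = 561/625 ≈ 0.897600
step 5 [5y] swap r/1=51/1574: DF=(1 − 51/1574·(0.973500+0.940200+0.901200+0.897600))/(1+51/1574) = 8521/10000 ≈ 0.852100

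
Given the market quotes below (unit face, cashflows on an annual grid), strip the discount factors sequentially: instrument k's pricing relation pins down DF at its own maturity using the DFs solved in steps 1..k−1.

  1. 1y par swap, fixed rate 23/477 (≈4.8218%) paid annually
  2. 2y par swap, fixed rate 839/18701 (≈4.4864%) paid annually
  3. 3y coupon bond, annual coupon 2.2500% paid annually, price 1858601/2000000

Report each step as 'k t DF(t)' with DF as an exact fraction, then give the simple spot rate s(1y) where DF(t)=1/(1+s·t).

step 1 [1y] swap r/1=23/477: DF=(1 − 23/477·(0))/(1+23/477) = 477/500 ≈ 0.954000
step 2 [2y] swap r/1=839/18701: DF=(1 − 839/18701·(0.954000))/(1+839/18701) = 9161/10000 ≈ 0.916100
step 3 [3y] bond c/1=9/400: DF=(1858601/2000000 − 9/400·(0.954000+0.916100))/(1+9/400) = 8677/10000 ≈ 0.867700

1 1 477/500
2 2 9161/10000
3 3 8677/10000
s(1y) = (1/(477/500) − 1)/(1) = 23/477 ≈ 4.8218%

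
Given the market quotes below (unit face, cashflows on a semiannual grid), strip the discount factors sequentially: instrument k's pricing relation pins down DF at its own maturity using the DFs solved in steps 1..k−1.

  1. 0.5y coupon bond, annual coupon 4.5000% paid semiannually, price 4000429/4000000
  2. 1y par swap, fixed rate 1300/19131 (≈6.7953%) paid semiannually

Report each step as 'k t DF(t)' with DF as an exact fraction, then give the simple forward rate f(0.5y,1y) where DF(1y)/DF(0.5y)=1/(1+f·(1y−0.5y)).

step 1 [0.5y] bond c/2=9/400: DF=(4000429/4000000 − 9/400·(0))/(1+9/400) = 9781/10000 ≈ 0.978100
step 2 [1y] swap r/2=650/19131: DF=(1 − 650/19131·(0.978100))/(1+650/19131) = 187/200 ≈ 0.935000

1 1/2 9781/10000
2 1 187/200
f(0.5y,1y) = ((9781/10000)/(187/200) − 1)/(1/2) = 431/4675 ≈ 9.2193%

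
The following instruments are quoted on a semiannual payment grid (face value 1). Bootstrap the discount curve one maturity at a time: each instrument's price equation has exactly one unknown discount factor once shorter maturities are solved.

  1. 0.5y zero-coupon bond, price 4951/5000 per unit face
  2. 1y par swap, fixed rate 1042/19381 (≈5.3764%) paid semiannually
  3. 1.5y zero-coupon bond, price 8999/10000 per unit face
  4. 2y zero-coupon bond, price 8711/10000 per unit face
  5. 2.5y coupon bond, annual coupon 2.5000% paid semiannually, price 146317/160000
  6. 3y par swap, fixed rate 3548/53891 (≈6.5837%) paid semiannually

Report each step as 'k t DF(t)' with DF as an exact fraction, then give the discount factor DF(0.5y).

step 1 [0.5y] zero: DF = P = 4951/5000 ≈ 0.990200
step 2 [1y] swap r/2=521/19381: DF=(1 − 521/19381·(0.990200))/(1+521/19381) = 9479/10000 ≈ 0.947900
step 3 [1.5y] zero: DF = P = 8999/10000 ≈ 0.899900
step 4 [2y] zero: DF = P = 8711/10000 ≈ 0.871100
step 5 [2.5y] bond c/2=1/80: DF=(146317/160000 − 1/80·(0.990200+0.947900+0.899900+0.871100))/(1+1/80) = 4287/5000 ≈ 0.857400
step 6 [3y] swap r/2=1774/53891: DF=(1 − 1774/53891·(0.990200+0.947900+0.899900+0.871100+0.857400))/(1+1774/53891) = 4113/5000 ≈ 0.822600

1 1/2 4951/5000
2 1 9479/10000
3 3/2 8999/10000
4 2 8711/10000
5 5/2 4287/5000
6 3 4113/5000
DF(0.5y) = 4951/5000 ≈ 0.990200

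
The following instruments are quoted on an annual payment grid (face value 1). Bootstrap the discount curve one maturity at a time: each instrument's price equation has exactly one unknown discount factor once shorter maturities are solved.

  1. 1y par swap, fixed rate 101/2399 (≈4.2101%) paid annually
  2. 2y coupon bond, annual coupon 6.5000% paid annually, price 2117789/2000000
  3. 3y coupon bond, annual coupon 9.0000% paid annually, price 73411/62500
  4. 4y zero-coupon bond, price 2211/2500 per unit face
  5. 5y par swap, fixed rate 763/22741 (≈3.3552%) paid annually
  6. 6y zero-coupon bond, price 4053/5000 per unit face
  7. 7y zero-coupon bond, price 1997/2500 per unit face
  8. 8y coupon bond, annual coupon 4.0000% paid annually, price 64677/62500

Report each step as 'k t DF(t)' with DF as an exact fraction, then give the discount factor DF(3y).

1 1 2399/2500
2 2 9357/10000
3 3 9211/10000
4 4 2211/2500
5 5 4237/5000
6 6 4053/5000
7 7 1997/2500
8 8 3791/5000
DF(3y) = 9211/10000 ≈ 0.921100

step 1 [1y] swap r/1=101/2399: DF=(1 − 101/2399·(0))/(1+101/2399) = 2399/2500 ≈ 0.959600
step 2 [2y] bond c/1=13/200: DF=(2117789/2000000 − 13/200·(0.959600))/(1+13/200) = 9357/10000 ≈ 0.935700
step 3 [3y] bond c/1=9/100: DF=(73411/62500 − 9/100·(0.959600+0.935700))/(1+9/100) = 9211/10000 ≈ 0.921100
step 4 [4y] zero: DF = P = 2211/2500 ≈ 0.884400
step 5 [5y] swap r/1=763/22741: DF=(1 − 763/22741·(0.959600+0.935700+0.921100+0.884400))/(1+763/22741) = 4237/5000 ≈ 0.847400
step 6 [6y] zero: DF = P = 4053/5000 ≈ 0.810600
step 7 [7y] zero: DF = P = 1997/2500 ≈ 0.798800
step 8 [8y] bond c/1=1/25: DF=(64677/62500 − 1/25·(0.959600+0.935700+0.921100+0.884400+0.847400+0.810600+0.798800))/(1+1/25) = 3791/5000 ≈ 0.758200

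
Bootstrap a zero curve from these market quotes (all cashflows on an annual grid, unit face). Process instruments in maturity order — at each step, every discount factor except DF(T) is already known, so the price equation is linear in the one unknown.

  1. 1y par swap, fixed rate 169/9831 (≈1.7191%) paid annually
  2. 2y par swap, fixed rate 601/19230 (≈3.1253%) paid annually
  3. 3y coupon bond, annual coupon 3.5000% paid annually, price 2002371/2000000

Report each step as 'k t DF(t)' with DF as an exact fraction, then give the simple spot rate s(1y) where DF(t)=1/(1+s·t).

1 1 9831/10000
2 2 9399/10000
3 3 9023/10000
s(1y) = (1/(9831/10000) − 1)/(1) = 169/9831 ≈ 1.7191%

step 1 [1y] swap r/1=169/9831: DF=(1 − 169/9831·(0))/(1+169/9831) = 9831/10000 ≈ 0.983100
step 2 [2y] swap r/1=601/19230: DF=(1 − 601/19230·(0.983100))/(1+601/19230) = 9399/10000 ≈ 0.939900
step 3 [3y] bond c/1=7/200: DF=(2002371/2000000 − 7/200·(0.983100+0.939900))/(1+7/200) = 9023/10000 ≈ 0.902300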